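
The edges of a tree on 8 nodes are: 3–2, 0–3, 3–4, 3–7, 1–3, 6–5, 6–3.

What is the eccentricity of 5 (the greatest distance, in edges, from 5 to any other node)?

3

A farthest node from 5 is 7 (4, 1, 2, 0 also at distance 3).
The path 5-6-3-7 has 3 edges.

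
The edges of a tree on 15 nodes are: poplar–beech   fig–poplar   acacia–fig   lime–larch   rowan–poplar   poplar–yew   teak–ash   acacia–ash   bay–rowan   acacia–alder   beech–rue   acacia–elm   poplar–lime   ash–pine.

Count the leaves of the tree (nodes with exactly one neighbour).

8

The leaves are alder, bay, elm, larch, pine, rue, teak, yew.
That is 8 leaves.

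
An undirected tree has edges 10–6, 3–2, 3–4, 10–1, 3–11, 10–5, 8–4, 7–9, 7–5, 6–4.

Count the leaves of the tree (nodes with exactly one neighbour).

Exactly 5 nodes have a single neighbour: 1, 2, 8, 9, 11.

5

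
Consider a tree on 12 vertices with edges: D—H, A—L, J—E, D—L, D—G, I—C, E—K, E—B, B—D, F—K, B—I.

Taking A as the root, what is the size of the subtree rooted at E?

4

E's subtree: {E, K, J, F}, size 4.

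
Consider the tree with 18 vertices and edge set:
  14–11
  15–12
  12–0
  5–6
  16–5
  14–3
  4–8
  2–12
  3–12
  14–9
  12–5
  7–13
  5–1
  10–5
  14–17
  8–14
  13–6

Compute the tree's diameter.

A longest path is 4-8-14-3-12-5-6-13-7, with 8 edges.

8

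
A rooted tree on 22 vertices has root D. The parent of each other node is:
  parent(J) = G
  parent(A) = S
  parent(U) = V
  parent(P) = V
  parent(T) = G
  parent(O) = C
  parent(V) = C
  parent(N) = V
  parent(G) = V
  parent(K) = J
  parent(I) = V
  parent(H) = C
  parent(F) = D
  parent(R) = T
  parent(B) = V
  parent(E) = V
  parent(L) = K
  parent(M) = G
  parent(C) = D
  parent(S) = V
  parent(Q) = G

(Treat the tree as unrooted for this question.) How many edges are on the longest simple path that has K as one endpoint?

A farthest node from K is F.
The path K – J – G – V – C – D – F has 6 edges.

6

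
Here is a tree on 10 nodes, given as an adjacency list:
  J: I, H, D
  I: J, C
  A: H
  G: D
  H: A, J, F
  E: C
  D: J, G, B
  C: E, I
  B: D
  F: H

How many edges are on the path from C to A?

4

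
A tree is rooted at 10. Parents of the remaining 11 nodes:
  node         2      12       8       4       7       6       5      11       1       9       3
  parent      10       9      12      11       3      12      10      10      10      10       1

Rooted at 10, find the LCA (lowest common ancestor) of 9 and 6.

9's ancestor chain is 9, 10 and 6's is 6, 12, 9, 10; they first meet at 9.

9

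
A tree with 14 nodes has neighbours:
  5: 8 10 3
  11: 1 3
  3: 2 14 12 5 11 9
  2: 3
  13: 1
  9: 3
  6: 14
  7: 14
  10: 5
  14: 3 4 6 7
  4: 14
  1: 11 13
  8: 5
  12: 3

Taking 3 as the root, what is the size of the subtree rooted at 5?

3

Descendants of 5 (including itself): 5, 8, 10. That's 3.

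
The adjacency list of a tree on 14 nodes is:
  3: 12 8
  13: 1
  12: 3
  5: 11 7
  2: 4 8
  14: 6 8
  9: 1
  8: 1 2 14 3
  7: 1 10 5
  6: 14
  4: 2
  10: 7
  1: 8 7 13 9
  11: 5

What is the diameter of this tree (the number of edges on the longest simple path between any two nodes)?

A longest path is 6 – 14 – 8 – 1 – 7 – 5 – 11, with 6 edges.

6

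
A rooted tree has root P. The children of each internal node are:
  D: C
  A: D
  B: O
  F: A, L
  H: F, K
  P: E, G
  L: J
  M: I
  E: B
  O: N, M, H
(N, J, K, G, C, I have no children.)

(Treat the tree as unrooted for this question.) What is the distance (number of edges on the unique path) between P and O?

P – E – B – O: 3 edges.

3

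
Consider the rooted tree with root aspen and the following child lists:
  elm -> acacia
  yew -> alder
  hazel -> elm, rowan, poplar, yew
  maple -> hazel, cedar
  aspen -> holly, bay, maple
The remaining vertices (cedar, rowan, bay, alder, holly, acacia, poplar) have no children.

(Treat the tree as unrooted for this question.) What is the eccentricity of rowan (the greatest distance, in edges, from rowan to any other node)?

Distances from rowan peak at 4, attained at holly (bay also at distance 4).
rowan–hazel–maple–aspen–holly

4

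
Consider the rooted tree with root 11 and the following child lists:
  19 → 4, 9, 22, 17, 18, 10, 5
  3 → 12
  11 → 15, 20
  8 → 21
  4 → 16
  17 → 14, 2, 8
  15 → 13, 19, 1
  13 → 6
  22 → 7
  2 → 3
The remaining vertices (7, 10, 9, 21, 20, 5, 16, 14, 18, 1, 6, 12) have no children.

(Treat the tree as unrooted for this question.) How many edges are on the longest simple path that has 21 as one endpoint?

A farthest node from 21 is 20 (6 also at distance 6).
The path 21 – 8 – 17 – 19 – 15 – 11 – 20 has 6 edges.

6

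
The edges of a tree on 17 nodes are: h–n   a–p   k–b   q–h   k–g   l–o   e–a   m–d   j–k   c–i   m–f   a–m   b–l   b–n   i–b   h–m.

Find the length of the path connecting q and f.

q - h - m - f: 3 edges.

3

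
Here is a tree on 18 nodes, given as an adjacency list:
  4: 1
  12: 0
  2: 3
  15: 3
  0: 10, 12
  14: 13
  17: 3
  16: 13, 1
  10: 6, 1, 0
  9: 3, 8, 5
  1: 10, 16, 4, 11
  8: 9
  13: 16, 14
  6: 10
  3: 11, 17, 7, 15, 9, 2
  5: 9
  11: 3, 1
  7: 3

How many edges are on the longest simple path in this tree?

7

Starting from 12, a farthest node is 5 at distance 7.
One longest path: 12 - 0 - 10 - 1 - 11 - 3 - 9 - 5.
So the diameter is 7.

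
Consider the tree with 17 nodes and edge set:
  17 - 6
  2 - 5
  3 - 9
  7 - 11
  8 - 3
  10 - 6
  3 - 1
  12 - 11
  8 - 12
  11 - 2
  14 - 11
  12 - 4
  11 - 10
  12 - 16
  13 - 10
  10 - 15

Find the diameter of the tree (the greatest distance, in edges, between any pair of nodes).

7

BFS from 17 reaches 1 last, at distance 7; BFS from 1 confirms no node is farther.
Path: 17-6-10-11-12-8-3-1.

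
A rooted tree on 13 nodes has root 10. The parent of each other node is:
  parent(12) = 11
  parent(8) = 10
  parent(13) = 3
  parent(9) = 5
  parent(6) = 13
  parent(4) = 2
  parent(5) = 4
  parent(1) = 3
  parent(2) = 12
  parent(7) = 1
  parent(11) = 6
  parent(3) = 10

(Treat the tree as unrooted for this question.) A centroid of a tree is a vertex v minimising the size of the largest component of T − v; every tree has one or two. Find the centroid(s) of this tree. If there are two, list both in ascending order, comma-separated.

6

Removing 6 splits the tree into components of sizes 6, 6; the largest is 6 ≤ ⌊13/2⌋ = 6.
No neighbour of 6 does as well, so 6 is the unique centroid.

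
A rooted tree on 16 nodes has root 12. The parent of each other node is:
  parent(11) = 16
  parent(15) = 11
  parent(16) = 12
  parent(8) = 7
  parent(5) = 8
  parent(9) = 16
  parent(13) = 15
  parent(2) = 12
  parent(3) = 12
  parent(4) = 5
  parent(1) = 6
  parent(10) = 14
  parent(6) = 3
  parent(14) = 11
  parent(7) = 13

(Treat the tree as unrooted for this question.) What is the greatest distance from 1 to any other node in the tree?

A farthest node from 1 is 4.
The path 1-6-3-12-16-11-15-13-7-8-5-4 has 11 edges.

11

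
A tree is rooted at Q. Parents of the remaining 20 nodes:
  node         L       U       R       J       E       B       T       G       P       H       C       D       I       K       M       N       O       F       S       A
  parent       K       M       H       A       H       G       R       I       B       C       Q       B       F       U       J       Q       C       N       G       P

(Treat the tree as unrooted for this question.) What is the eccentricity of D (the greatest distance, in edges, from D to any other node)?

A farthest node from D is T.
The path D–B–G–I–F–N–Q–C–H–R–T has 10 edges.

10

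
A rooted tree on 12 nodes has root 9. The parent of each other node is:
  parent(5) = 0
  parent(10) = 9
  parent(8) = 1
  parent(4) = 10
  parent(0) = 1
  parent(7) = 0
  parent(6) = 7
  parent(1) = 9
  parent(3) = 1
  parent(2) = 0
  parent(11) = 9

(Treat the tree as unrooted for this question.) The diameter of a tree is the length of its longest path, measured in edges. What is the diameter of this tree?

Starting from 4, a farthest node is 6 at distance 6.
One longest path: 4–10–9–1–0–7–6.
So the diameter is 6.

6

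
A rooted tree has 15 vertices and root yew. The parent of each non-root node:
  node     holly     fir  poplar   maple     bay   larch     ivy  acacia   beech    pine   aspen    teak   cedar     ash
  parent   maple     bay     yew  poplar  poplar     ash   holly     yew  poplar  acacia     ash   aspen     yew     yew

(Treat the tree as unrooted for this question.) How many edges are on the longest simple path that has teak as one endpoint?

Distances from teak peak at 7, attained at ivy.
teak – aspen – ash – yew – poplar – maple – holly – ivy

7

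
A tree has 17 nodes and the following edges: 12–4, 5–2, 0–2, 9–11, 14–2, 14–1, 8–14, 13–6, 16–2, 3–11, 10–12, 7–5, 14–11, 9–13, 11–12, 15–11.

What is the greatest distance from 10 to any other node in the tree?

The node farthest from 10 is 7, via 10 – 12 – 11 – 14 – 2 – 5 – 7 — 6 edges.

6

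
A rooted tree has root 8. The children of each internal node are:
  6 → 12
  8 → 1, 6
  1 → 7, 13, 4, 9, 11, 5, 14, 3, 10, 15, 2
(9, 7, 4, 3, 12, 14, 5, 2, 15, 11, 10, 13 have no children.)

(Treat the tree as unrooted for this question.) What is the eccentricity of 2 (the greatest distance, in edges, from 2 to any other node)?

A farthest node from 2 is 12.
The path 2–1–8–6–12 has 4 edges.

4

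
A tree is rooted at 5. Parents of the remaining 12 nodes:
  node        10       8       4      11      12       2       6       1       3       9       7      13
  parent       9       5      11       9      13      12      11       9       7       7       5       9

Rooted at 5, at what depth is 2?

5

Path from 5 to 2: 5 – 7 – 9 – 13 – 12 – 2, which has 5 edges.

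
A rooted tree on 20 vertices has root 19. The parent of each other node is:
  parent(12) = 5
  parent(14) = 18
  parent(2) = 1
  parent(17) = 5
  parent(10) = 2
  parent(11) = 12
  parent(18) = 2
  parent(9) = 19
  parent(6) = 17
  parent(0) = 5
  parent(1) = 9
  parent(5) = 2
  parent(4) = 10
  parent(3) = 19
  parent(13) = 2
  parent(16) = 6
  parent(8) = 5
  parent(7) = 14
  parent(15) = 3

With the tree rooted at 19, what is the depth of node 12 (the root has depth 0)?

Path from 19 to 12: 19–9–1–2–5–12, which has 5 edges.

5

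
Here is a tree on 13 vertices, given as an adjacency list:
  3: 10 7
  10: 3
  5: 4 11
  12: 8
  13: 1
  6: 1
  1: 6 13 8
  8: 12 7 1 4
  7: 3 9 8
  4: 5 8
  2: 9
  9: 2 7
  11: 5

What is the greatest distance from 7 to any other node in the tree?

Distances from 7 peak at 4, attained at 11.
7–8–4–5–11

4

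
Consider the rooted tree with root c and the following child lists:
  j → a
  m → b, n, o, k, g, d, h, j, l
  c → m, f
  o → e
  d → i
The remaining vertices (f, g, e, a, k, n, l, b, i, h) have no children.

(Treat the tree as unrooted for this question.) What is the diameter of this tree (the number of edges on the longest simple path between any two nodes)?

4

BFS from i reaches e last, at distance 4; BFS from e confirms no node is farther.
Path: i – d – m – o – e.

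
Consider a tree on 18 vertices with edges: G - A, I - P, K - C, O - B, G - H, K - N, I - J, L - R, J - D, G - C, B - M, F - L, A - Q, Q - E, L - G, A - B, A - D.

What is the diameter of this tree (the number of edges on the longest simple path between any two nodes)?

8

Starting from P, a farthest node is N at distance 8.
One longest path: P-I-J-D-A-G-C-K-N.
So the diameter is 8.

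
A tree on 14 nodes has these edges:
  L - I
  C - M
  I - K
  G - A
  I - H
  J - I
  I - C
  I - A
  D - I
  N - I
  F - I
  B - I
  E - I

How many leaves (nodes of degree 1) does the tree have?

Exactly 11 nodes have a single neighbour: B, D, E, F, G, H, J, K, L, M, N.

11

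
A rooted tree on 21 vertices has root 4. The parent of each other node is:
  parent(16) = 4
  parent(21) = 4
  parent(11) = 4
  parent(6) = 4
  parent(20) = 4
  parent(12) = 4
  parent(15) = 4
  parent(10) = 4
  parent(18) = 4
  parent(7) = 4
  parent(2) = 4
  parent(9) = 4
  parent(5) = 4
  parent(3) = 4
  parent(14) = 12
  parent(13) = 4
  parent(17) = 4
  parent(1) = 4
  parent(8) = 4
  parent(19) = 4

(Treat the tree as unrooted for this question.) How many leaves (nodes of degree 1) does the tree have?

Exactly 19 nodes have a single neighbour: 1, 2, 3, 5, 6, 7, 8, 9, 10, 11, 13, 14, 15, 16, 17, 18, 19, 20, 21.

19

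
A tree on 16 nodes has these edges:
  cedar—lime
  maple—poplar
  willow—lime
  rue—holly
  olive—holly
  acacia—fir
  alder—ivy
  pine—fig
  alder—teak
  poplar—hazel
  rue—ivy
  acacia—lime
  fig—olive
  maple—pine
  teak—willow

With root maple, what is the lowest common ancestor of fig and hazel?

Ancestors of fig (toward the root): fig, pine, maple.
Ancestors of hazel: hazel, poplar, maple.
The deepest node appearing in both lists is maple.

maple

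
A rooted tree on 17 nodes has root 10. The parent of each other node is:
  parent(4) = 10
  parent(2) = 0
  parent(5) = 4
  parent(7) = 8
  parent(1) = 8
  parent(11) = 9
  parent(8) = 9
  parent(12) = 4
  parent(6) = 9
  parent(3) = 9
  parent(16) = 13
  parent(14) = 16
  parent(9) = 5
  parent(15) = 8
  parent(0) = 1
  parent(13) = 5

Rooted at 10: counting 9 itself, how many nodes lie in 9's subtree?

10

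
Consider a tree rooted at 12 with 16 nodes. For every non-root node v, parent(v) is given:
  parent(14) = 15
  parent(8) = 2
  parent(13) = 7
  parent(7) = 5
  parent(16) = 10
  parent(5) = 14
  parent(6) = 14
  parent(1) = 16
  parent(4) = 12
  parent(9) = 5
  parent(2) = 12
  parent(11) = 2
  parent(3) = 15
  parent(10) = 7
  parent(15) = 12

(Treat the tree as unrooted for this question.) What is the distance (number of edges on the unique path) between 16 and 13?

3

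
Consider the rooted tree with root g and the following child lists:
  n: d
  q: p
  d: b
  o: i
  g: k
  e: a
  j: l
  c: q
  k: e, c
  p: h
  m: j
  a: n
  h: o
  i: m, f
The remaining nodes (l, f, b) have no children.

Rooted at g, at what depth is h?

5

Path from g to h: g – k – c – q – p – h, which has 5 edges.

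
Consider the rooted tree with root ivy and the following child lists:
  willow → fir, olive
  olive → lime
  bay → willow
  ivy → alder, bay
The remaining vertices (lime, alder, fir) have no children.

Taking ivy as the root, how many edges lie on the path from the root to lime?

4

Path from ivy to lime: ivy–bay–willow–olive–lime, which has 4 edges.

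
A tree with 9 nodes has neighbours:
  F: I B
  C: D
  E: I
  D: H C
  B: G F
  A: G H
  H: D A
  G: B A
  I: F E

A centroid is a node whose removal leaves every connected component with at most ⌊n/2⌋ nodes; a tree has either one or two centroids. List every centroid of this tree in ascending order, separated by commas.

Removing G splits the tree into components of sizes 4, 4; the largest is 4 ≤ ⌊9/2⌋ = 4.
Every other node leaves some component of size > 4, so the centroid is unique.

G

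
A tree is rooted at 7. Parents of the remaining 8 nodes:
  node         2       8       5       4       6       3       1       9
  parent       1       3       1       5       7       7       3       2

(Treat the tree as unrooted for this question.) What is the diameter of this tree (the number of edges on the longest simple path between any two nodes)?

5

Starting from 6, a farthest node is 4 at distance 5.
One longest path: 6–7–3–1–5–4.
So the diameter is 5.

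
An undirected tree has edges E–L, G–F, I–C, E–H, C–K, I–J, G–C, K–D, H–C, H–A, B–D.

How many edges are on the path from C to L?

The path is C – H – E – L, which has 3 edges.

3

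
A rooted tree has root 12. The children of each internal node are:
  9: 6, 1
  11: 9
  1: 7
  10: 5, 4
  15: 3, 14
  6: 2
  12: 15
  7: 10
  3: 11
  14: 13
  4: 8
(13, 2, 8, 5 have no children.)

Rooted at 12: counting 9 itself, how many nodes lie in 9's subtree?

9

9's subtree: {9, 1, 6, 7, 2, 10, 4, 5, 8}, size 9.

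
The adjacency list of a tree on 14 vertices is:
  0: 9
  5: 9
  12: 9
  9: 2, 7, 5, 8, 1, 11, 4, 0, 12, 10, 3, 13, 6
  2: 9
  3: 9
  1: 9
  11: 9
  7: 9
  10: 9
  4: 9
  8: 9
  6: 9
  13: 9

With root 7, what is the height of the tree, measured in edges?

10 sits deepest: 7–9–10 — 2 edges from the root.

2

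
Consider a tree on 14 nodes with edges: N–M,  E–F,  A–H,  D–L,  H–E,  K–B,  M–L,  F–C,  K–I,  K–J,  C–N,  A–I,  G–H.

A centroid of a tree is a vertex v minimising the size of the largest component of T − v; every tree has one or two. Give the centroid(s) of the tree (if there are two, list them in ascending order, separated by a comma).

Removing H splits the tree into components of sizes 7, 5, 1; the largest is 7 ≤ ⌊14/2⌋ = 7.
Its neighbour E also leaves a largest component of size 7, so both are centroids.

E, H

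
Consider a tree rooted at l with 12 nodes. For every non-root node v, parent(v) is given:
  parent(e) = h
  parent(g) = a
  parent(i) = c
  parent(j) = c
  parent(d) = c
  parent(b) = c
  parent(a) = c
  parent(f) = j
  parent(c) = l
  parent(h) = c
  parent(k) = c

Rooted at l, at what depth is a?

2

Climbing from a to the root: a → c → l. That's 2 steps.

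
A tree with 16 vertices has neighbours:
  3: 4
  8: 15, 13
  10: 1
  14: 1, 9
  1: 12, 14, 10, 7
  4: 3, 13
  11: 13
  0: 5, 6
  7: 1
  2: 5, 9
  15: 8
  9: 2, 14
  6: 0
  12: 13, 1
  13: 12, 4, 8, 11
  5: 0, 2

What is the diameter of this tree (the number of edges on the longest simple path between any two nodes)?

10

BFS from 3 reaches 6 last, at distance 10; BFS from 6 confirms no node is farther.
Path: 3-4-13-12-1-14-9-2-5-0-6.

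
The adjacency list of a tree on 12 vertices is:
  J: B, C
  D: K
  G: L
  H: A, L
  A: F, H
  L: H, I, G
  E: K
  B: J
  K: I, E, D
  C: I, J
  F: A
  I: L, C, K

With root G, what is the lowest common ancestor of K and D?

K

Path K→root: K I L G; path D→root: D K I L G.
First common node: K.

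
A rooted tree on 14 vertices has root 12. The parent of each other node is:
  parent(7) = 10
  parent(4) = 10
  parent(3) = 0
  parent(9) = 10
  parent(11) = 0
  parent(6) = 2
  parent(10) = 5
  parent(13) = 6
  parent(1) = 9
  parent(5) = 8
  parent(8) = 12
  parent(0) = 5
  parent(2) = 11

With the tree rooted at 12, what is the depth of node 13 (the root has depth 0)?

7

12 – 8 – 5 – 0 – 11 – 2 – 6 – 13 — 7 edges.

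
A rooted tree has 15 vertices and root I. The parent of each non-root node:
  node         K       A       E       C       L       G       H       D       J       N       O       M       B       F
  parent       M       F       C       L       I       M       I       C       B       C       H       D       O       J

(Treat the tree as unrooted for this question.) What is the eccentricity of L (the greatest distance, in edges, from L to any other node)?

A farthest node from L is A.
The path L-I-H-O-B-J-F-A has 7 edges.

7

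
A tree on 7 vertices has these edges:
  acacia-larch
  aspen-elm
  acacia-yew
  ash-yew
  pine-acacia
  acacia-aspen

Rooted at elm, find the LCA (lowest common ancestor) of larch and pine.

larch's ancestor chain is larch, acacia, aspen, elm and pine's is pine, acacia, aspen, elm; they first meet at acacia.

acacia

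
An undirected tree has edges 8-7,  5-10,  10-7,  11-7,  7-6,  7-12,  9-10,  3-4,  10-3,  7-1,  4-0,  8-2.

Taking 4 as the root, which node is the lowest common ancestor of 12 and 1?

Path 12→root: 12 7 10 3 4; path 1→root: 1 7 10 3 4.
First common node: 7.

7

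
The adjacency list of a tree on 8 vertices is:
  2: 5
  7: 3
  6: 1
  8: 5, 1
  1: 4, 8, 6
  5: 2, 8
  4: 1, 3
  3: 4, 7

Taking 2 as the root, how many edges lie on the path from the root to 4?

4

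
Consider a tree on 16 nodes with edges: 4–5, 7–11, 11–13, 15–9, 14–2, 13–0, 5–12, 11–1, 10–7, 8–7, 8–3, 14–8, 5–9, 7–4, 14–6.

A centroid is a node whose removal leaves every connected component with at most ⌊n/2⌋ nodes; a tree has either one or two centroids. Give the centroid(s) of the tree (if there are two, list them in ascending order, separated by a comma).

Removing 7 splits the tree into components of sizes 5, 5, 4, 1; the largest is 5 ≤ ⌊16/2⌋ = 8.
Every other node leaves some component of size > 8, so the centroid is unique.

7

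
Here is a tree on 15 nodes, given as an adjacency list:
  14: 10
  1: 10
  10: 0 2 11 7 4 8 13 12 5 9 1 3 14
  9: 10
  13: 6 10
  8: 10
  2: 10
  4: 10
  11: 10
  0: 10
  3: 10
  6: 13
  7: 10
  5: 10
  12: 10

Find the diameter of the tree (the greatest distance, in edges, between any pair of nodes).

BFS from 6 reaches 5 last, at distance 3; BFS from 5 confirms no node is farther.
Path: 6-13-10-5.

3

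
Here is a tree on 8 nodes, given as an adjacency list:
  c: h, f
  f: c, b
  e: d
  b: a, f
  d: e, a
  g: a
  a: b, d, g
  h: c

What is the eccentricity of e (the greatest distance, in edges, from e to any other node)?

Distances from e peak at 6, attained at h.
e-d-a-b-f-c-h

6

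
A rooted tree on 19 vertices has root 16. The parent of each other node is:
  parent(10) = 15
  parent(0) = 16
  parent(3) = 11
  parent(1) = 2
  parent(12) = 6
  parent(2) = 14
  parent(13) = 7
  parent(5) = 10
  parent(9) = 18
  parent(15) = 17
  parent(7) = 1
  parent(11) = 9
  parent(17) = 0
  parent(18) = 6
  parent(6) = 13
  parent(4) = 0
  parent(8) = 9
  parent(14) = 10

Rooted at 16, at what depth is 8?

Climbing from 8 to the root: 8 → 9 → 18 → 6 → 13 → 7 → 1 → 2 → 14 → 10 → 15 → 17 → 0 → 16. That's 13 steps.

13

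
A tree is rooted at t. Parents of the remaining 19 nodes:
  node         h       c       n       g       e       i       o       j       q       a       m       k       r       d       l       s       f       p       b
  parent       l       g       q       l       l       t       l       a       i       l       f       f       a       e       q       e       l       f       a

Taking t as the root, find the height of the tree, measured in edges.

5

The longest root-to-leaf path is t – i – q – l – e – s (5 edges).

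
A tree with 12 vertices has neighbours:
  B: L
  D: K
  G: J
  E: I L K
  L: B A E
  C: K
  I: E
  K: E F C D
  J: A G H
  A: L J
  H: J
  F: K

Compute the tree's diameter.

6

A longest path is C – K – E – L – A – J – G, with 6 edges.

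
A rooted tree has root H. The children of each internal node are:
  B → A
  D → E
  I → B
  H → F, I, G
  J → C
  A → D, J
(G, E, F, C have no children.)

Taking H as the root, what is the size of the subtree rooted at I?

7

The subtree rooted at I contains: I, B, A, D, J, E, C — 7 nodes.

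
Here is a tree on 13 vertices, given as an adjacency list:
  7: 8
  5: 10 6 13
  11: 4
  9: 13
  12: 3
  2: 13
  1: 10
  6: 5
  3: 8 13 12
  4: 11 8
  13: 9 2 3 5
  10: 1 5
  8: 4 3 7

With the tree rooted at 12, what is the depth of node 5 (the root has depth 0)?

12–3–13–5 — 3 edges.

3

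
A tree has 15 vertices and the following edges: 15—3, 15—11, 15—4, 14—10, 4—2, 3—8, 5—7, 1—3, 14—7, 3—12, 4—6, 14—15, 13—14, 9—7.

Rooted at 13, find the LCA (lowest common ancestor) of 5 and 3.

14

5's ancestor chain is 5, 7, 14, 13 and 3's is 3, 15, 14, 13; they first meet at 14.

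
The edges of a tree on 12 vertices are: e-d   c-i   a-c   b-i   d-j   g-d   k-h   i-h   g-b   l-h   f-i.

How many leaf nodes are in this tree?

6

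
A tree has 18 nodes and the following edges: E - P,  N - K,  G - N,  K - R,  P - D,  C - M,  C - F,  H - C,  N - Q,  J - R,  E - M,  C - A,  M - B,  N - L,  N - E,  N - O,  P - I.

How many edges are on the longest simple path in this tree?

A longest path is H - C - M - E - N - K - R - J, with 7 edges.

7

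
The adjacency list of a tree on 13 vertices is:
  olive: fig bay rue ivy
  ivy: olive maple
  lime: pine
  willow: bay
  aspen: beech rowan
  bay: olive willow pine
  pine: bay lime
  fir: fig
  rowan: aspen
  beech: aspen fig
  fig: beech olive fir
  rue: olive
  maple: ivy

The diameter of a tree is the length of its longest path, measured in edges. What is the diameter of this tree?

A longest path is lime - pine - bay - olive - fig - beech - aspen - rowan, with 7 edges.

7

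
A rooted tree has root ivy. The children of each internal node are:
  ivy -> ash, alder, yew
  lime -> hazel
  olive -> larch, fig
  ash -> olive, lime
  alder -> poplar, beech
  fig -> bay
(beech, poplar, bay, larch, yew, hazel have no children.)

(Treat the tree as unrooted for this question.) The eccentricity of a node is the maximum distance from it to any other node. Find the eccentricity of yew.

5

Distances from yew peak at 5, attained at bay.
yew–ivy–ash–olive–fig–bay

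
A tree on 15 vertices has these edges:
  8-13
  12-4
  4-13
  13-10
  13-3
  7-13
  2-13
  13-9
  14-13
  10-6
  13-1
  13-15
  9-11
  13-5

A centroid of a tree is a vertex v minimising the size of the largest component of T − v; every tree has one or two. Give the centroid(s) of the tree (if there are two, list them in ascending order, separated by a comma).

13

Delete 13: the remaining components have sizes 2, 2, 2, 1, 1, 1, 1, 1, 1, 1, 1. Max 2 ≤ 7, so 13 is a centroid.
No neighbour of 13 does as well, so 13 is the unique centroid.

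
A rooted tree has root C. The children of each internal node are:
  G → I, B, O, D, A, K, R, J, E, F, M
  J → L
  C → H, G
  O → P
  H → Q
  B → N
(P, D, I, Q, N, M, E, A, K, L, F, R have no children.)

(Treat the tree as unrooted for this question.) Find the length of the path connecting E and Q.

4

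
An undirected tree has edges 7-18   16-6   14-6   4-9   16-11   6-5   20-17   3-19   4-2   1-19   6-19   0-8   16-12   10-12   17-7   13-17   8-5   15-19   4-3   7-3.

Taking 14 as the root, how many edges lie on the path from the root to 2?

5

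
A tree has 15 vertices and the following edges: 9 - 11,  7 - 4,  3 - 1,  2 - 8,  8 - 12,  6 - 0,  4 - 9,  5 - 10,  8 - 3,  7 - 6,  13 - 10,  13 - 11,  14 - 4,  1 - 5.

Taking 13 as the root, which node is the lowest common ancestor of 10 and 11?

13

10's ancestor chain is 10, 13 and 11's is 11, 13; they first meet at 13.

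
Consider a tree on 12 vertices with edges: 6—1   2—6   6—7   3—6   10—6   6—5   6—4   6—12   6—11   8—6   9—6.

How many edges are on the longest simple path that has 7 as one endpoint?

Distances from 7 peak at 2, attained at 9 (5, 10, 11, 12, 2, 4, 1, 8, 3 also at distance 2).
7 – 6 – 9

2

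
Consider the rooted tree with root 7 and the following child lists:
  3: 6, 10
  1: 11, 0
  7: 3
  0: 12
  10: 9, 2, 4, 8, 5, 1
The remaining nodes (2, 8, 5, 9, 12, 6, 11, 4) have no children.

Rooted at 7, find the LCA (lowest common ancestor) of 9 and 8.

9's ancestor chain is 9, 10, 3, 7 and 8's is 8, 10, 3, 7; they first meet at 10.

10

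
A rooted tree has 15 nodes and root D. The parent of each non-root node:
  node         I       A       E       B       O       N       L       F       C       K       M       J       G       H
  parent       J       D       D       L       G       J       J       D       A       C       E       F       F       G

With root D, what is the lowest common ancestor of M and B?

M's ancestor chain is M, E, D and B's is B, L, J, F, D; they first meet at D.

D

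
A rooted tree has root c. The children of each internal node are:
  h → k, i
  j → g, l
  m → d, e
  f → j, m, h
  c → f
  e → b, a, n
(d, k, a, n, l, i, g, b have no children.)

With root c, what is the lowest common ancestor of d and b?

m

Path d→root: d m f c; path b→root: b e m f c.
First common node: m.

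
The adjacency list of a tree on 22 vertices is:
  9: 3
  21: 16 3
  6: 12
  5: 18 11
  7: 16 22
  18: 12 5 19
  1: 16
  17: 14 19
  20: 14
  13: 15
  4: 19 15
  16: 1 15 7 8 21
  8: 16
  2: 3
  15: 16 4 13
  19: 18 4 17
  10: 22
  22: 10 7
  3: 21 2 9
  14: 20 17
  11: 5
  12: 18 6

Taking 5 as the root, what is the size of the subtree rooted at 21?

4

21's subtree: {21, 3, 9, 2}, size 4.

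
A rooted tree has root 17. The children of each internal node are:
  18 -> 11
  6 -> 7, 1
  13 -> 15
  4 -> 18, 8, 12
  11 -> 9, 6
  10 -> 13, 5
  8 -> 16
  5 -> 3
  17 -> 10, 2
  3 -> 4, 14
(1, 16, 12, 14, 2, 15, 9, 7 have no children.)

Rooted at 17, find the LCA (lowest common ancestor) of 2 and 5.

2's ancestor chain is 2, 17 and 5's is 5, 10, 17; they first meet at 17.

17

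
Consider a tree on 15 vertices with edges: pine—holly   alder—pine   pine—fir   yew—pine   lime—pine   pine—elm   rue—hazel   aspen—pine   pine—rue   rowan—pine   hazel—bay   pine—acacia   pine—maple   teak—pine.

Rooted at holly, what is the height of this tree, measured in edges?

A deepest node is bay, reached by holly–pine–rue–hazel–bay.
That path has 4 edges, so the height is 4.

4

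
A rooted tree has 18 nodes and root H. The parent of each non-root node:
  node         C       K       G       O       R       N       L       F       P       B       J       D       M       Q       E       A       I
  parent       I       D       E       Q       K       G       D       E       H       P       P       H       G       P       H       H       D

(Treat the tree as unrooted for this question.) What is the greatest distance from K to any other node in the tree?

Distances from K peak at 5, attained at O (M, N also at distance 5).
K–D–H–P–Q–O

5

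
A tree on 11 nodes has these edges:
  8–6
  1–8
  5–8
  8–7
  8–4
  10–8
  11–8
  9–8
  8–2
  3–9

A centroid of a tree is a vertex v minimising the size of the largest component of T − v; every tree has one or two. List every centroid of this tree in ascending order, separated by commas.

Delete 8: the remaining components have sizes 2, 1, 1, 1, 1, 1, 1, 1, 1. Max 2 ≤ 5, so 8 is a centroid.
No neighbour of 8 does as well, so 8 is the unique centroid.

8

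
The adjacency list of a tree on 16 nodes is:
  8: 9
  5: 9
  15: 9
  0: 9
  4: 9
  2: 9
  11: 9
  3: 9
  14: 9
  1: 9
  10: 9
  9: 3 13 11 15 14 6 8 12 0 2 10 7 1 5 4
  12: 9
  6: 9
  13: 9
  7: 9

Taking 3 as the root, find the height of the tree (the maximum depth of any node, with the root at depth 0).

2

11 sits deepest: 3-9-11 — 2 edges from the root.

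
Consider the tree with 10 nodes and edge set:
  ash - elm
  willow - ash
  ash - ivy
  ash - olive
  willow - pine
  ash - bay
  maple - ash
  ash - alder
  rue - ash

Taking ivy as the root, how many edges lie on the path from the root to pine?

ivy–ash–willow–pine — 3 edges.

3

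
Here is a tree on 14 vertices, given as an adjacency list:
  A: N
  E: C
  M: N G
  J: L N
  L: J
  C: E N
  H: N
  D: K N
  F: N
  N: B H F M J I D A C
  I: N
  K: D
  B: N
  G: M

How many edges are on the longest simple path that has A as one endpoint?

3

A farthest node from A is K (L, E, G also at distance 3).
The path A – N – D – K has 3 edges.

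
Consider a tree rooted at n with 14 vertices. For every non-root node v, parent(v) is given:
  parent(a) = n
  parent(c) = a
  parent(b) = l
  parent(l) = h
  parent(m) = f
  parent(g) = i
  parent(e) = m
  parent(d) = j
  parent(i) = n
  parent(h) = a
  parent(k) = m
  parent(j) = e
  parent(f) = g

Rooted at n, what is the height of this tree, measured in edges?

7

The longest root-to-leaf path is n → i → g → f → m → e → j → d (7 edges).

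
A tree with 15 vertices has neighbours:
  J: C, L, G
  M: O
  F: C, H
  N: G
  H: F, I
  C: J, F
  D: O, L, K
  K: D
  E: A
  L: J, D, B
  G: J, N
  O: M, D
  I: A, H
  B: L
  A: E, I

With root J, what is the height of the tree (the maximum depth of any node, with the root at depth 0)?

The longest root-to-leaf path is J → C → F → H → I → A → E (6 edges).

6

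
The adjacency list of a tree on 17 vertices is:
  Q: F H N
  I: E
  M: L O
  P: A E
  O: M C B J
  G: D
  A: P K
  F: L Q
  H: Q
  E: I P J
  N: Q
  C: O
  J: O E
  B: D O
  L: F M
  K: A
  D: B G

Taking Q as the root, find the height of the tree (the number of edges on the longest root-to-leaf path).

9

A deepest node is K, reached by Q – F – L – M – O – J – E – P – A – K.
That path has 9 edges, so the height is 9.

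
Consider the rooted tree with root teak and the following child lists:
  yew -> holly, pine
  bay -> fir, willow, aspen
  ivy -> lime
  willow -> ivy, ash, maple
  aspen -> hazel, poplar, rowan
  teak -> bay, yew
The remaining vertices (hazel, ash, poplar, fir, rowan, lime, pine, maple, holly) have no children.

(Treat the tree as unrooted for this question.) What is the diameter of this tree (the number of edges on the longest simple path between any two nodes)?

BFS from lime reaches holly last, at distance 6; BFS from holly confirms no node is farther.
Path: lime - ivy - willow - bay - teak - yew - holly.

6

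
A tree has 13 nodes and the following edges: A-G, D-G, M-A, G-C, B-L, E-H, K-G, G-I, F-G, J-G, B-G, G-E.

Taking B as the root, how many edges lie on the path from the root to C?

Path from B to C: B → G → C, which has 2 edges.

2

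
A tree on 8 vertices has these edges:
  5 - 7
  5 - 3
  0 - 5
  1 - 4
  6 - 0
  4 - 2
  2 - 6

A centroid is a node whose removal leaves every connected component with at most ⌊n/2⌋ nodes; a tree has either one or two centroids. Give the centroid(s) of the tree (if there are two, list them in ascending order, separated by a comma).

Removing 6 splits the tree into components of sizes 4, 3; the largest is 4 ≤ ⌊8/2⌋ = 4.
0 is adjacent to 6 and is also a centroid (the largest component after removing it is likewise 4).

0, 6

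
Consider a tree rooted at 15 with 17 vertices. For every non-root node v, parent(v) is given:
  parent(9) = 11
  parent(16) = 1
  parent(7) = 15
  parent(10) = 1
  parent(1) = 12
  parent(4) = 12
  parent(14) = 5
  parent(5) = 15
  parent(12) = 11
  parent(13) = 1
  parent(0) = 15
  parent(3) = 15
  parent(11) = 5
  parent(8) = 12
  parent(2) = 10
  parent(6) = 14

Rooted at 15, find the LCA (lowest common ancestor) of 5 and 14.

5

Path 5→root: 5 15; path 14→root: 14 5 15.
First common node: 5.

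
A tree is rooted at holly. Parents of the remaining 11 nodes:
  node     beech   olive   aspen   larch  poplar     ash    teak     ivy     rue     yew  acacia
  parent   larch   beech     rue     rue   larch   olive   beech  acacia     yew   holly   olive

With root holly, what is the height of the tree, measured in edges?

7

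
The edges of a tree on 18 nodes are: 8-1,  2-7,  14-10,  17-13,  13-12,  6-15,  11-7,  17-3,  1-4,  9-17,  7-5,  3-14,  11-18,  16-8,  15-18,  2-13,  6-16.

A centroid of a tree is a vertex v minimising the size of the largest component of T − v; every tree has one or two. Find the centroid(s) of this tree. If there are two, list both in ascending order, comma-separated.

7

If 7 is removed the pieces have sizes 8, 8, 1, all ≤ ⌊18/2⌋ = 9.
Every other node leaves some component of size > 9, so the centroid is unique.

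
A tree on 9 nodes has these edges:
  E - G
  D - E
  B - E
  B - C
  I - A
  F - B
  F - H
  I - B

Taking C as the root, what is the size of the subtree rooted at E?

Descendants of E (including itself): E, D, G. That's 3.

3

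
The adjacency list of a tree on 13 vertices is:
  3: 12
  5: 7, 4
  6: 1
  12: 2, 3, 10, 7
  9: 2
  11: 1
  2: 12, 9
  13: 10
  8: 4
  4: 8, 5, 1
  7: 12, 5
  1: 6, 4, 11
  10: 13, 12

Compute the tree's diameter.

7

A longest path is 6–1–4–5–7–12–2–9, with 7 edges.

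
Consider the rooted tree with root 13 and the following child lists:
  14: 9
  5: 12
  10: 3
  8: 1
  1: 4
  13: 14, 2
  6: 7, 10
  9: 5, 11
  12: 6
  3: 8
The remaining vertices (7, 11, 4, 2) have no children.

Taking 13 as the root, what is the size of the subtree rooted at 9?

11

Descendants of 9 (including itself): 9, 11, 5, 12, 6, 7, 10, 3, 8, 1, 4. That's 11.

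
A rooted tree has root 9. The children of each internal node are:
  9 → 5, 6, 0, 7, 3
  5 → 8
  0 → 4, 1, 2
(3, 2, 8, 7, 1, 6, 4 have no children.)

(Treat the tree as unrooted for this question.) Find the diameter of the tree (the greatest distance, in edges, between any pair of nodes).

4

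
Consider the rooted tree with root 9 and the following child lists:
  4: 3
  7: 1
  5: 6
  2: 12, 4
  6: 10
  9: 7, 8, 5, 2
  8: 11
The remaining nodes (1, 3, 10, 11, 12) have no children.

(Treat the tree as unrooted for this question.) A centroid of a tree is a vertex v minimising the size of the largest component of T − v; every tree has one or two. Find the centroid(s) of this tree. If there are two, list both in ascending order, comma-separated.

If 9 is removed the pieces have sizes 4, 3, 2, 2, all ≤ ⌊12/2⌋ = 6.
Every other node leaves some component of size > 6, so the centroid is unique.

9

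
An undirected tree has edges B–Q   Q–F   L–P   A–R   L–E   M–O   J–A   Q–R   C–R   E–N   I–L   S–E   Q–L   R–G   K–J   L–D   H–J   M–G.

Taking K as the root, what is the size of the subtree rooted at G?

The subtree rooted at G contains: G, M, O — 3 nodes.

3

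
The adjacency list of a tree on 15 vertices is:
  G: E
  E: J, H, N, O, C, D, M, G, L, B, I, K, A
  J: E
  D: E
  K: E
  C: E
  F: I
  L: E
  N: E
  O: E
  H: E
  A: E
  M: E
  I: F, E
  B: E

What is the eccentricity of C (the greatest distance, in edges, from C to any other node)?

Distances from C peak at 3, attained at F.
C-E-I-F

3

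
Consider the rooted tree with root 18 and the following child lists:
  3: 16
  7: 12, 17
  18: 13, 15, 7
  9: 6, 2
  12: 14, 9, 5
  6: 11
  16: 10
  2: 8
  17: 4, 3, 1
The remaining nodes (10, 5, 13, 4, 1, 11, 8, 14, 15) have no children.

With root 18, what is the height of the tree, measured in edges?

A deepest node is 8, reached by 18–7–12–9–2–8.
That path has 5 edges, so the height is 5.

5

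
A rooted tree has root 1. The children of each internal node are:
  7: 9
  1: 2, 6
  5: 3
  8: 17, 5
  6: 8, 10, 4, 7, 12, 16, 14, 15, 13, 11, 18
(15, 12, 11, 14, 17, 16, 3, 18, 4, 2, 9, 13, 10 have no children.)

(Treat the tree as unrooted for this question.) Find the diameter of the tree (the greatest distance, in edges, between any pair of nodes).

5

Starting from 3, a farthest node is 2 at distance 5.
One longest path: 3-5-8-6-1-2.
So the diameter is 5.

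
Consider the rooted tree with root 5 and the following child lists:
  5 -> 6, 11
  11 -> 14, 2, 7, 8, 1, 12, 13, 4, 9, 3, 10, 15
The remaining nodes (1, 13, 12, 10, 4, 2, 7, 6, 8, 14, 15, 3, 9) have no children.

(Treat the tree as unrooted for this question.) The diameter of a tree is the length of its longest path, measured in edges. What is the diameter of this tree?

BFS from 6 reaches 14 last, at distance 3; BFS from 14 confirms no node is farther.
Path: 6-5-11-14.

3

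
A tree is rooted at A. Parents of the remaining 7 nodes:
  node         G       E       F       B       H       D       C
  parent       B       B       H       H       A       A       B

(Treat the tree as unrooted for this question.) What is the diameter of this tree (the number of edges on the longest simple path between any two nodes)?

4

Starting from D, a farthest node is E at distance 4.
One longest path: D - A - H - B - E.
So the diameter is 4.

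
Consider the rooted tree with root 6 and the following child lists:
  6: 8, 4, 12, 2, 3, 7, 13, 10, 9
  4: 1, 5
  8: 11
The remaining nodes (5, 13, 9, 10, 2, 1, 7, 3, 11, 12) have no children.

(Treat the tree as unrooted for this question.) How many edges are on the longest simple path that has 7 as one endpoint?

The node farthest from 7 is 1 (5, 11 also at distance 3), via 7–6–4–1 — 3 edges.

3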